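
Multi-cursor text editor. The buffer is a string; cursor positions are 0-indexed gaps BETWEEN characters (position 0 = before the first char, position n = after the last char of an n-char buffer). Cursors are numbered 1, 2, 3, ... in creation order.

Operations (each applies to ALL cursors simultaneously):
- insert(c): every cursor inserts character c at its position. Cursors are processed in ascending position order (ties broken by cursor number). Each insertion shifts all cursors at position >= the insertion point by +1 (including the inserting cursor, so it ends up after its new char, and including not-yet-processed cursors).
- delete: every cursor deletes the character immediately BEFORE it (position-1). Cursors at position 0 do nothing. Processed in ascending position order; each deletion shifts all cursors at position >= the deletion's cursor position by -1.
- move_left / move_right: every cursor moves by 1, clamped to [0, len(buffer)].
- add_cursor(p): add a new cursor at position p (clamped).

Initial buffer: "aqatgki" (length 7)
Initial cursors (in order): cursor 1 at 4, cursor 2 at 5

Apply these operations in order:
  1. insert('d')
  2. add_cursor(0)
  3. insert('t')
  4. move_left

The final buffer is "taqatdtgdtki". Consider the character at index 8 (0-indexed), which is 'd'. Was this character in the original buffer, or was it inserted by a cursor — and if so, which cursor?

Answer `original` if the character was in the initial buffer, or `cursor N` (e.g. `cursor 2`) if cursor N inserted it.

Answer: cursor 2

Derivation:
After op 1 (insert('d')): buffer="aqatdgdki" (len 9), cursors c1@5 c2@7, authorship ....1.2..
After op 2 (add_cursor(0)): buffer="aqatdgdki" (len 9), cursors c3@0 c1@5 c2@7, authorship ....1.2..
After op 3 (insert('t')): buffer="taqatdtgdtki" (len 12), cursors c3@1 c1@7 c2@10, authorship 3....11.22..
After op 4 (move_left): buffer="taqatdtgdtki" (len 12), cursors c3@0 c1@6 c2@9, authorship 3....11.22..
Authorship (.=original, N=cursor N): 3 . . . . 1 1 . 2 2 . .
Index 8: author = 2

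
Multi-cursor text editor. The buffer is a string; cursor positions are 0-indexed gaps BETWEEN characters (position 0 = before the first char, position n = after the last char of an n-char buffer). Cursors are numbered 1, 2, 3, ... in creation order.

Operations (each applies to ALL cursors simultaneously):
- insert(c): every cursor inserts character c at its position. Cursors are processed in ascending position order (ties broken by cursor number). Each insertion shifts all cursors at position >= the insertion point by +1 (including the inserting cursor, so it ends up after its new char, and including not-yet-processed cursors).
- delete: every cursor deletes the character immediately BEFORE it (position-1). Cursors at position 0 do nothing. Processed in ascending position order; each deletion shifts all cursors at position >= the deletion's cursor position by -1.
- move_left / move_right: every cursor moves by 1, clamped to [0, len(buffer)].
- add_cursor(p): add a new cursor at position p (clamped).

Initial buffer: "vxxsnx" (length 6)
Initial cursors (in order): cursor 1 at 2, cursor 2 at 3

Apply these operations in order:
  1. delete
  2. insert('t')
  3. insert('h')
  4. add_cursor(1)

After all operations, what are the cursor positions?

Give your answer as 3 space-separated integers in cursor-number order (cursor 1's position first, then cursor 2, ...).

Answer: 5 5 1

Derivation:
After op 1 (delete): buffer="vsnx" (len 4), cursors c1@1 c2@1, authorship ....
After op 2 (insert('t')): buffer="vttsnx" (len 6), cursors c1@3 c2@3, authorship .12...
After op 3 (insert('h')): buffer="vtthhsnx" (len 8), cursors c1@5 c2@5, authorship .1212...
After op 4 (add_cursor(1)): buffer="vtthhsnx" (len 8), cursors c3@1 c1@5 c2@5, authorship .1212...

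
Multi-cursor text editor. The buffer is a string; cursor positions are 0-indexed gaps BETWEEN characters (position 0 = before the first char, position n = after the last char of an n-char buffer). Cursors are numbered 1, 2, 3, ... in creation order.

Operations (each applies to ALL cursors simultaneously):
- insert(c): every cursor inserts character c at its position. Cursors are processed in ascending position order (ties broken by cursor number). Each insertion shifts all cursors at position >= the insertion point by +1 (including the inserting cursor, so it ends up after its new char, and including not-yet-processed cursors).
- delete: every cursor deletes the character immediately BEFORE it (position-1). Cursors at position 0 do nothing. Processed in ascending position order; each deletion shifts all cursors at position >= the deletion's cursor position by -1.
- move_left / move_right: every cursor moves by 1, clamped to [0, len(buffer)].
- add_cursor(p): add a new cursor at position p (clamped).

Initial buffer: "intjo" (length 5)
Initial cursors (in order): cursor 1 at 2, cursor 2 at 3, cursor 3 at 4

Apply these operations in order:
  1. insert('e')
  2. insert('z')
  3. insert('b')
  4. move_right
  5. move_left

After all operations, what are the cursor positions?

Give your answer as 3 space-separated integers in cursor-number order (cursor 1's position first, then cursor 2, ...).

After op 1 (insert('e')): buffer="inetejeo" (len 8), cursors c1@3 c2@5 c3@7, authorship ..1.2.3.
After op 2 (insert('z')): buffer="ineztezjezo" (len 11), cursors c1@4 c2@7 c3@10, authorship ..11.22.33.
After op 3 (insert('b')): buffer="inezbtezbjezbo" (len 14), cursors c1@5 c2@9 c3@13, authorship ..111.222.333.
After op 4 (move_right): buffer="inezbtezbjezbo" (len 14), cursors c1@6 c2@10 c3@14, authorship ..111.222.333.
After op 5 (move_left): buffer="inezbtezbjezbo" (len 14), cursors c1@5 c2@9 c3@13, authorship ..111.222.333.

Answer: 5 9 13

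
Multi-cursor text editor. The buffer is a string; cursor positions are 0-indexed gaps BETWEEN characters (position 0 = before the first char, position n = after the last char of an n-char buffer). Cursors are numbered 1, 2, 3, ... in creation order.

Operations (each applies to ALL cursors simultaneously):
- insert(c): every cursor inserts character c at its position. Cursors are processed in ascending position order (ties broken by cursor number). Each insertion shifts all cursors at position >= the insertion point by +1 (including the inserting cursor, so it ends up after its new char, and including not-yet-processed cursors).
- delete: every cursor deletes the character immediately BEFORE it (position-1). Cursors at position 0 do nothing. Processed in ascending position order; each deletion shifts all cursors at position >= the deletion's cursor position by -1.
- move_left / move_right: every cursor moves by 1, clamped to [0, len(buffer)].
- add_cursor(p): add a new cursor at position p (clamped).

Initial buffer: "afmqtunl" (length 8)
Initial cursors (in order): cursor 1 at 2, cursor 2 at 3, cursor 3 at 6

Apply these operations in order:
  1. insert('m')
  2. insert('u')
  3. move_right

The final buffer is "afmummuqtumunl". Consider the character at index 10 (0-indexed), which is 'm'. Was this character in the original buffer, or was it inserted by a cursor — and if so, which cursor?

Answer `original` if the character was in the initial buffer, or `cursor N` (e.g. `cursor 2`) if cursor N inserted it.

After op 1 (insert('m')): buffer="afmmmqtumnl" (len 11), cursors c1@3 c2@5 c3@9, authorship ..1.2...3..
After op 2 (insert('u')): buffer="afmummuqtumunl" (len 14), cursors c1@4 c2@7 c3@12, authorship ..11.22...33..
After op 3 (move_right): buffer="afmummuqtumunl" (len 14), cursors c1@5 c2@8 c3@13, authorship ..11.22...33..
Authorship (.=original, N=cursor N): . . 1 1 . 2 2 . . . 3 3 . .
Index 10: author = 3

Answer: cursor 3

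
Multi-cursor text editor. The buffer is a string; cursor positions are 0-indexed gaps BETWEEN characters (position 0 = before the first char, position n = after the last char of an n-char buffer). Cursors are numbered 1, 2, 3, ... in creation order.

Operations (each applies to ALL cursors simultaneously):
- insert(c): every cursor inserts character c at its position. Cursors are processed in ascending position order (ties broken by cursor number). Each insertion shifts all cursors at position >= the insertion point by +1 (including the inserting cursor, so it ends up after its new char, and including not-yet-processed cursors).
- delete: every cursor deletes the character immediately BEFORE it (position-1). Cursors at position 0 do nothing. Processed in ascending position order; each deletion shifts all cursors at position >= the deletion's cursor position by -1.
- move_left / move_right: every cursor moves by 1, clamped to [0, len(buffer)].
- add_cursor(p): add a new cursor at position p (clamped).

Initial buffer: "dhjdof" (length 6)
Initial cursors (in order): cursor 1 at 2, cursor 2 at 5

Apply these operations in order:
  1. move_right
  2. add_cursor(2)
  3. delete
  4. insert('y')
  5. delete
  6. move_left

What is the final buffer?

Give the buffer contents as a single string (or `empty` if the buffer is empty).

After op 1 (move_right): buffer="dhjdof" (len 6), cursors c1@3 c2@6, authorship ......
After op 2 (add_cursor(2)): buffer="dhjdof" (len 6), cursors c3@2 c1@3 c2@6, authorship ......
After op 3 (delete): buffer="ddo" (len 3), cursors c1@1 c3@1 c2@3, authorship ...
After op 4 (insert('y')): buffer="dyydoy" (len 6), cursors c1@3 c3@3 c2@6, authorship .13..2
After op 5 (delete): buffer="ddo" (len 3), cursors c1@1 c3@1 c2@3, authorship ...
After op 6 (move_left): buffer="ddo" (len 3), cursors c1@0 c3@0 c2@2, authorship ...

Answer: ddo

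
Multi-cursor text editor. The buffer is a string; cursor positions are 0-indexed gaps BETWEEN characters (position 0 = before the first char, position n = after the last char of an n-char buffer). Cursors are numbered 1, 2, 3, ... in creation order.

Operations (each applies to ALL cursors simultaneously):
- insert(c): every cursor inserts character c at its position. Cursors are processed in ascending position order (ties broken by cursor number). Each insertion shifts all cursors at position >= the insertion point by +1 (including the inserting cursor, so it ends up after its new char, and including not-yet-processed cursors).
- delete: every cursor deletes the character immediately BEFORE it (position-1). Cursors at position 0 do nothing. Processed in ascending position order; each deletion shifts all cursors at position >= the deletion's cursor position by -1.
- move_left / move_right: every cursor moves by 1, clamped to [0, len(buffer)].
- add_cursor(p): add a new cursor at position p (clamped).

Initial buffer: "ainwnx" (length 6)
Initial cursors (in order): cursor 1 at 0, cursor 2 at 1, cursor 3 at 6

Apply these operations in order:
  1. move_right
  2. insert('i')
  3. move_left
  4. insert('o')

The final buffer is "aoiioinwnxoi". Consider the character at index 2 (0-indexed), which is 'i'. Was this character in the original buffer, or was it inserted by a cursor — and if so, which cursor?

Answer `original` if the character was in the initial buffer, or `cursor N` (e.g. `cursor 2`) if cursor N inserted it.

Answer: cursor 1

Derivation:
After op 1 (move_right): buffer="ainwnx" (len 6), cursors c1@1 c2@2 c3@6, authorship ......
After op 2 (insert('i')): buffer="aiiinwnxi" (len 9), cursors c1@2 c2@4 c3@9, authorship .1.2....3
After op 3 (move_left): buffer="aiiinwnxi" (len 9), cursors c1@1 c2@3 c3@8, authorship .1.2....3
After op 4 (insert('o')): buffer="aoiioinwnxoi" (len 12), cursors c1@2 c2@5 c3@11, authorship .11.22....33
Authorship (.=original, N=cursor N): . 1 1 . 2 2 . . . . 3 3
Index 2: author = 1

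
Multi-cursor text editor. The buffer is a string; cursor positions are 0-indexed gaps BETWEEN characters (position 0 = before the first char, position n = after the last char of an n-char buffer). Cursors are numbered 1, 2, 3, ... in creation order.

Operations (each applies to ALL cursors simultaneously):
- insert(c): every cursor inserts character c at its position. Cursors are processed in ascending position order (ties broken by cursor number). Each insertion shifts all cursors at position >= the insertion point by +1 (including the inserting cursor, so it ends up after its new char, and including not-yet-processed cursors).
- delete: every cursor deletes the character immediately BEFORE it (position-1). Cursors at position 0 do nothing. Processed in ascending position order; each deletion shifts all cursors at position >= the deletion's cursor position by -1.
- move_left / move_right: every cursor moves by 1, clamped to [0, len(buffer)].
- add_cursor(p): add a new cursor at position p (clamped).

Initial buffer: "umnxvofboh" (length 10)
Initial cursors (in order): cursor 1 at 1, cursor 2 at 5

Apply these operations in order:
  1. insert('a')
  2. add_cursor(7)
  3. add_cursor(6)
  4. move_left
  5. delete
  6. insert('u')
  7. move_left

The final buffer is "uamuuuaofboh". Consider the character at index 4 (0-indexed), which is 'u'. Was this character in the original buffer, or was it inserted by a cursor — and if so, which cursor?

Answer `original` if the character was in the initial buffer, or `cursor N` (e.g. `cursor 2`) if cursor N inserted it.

After op 1 (insert('a')): buffer="uamnxvaofboh" (len 12), cursors c1@2 c2@7, authorship .1....2.....
After op 2 (add_cursor(7)): buffer="uamnxvaofboh" (len 12), cursors c1@2 c2@7 c3@7, authorship .1....2.....
After op 3 (add_cursor(6)): buffer="uamnxvaofboh" (len 12), cursors c1@2 c4@6 c2@7 c3@7, authorship .1....2.....
After op 4 (move_left): buffer="uamnxvaofboh" (len 12), cursors c1@1 c4@5 c2@6 c3@6, authorship .1....2.....
After op 5 (delete): buffer="amaofboh" (len 8), cursors c1@0 c2@2 c3@2 c4@2, authorship 1.2.....
After op 6 (insert('u')): buffer="uamuuuaofboh" (len 12), cursors c1@1 c2@6 c3@6 c4@6, authorship 11.2342.....
After op 7 (move_left): buffer="uamuuuaofboh" (len 12), cursors c1@0 c2@5 c3@5 c4@5, authorship 11.2342.....
Authorship (.=original, N=cursor N): 1 1 . 2 3 4 2 . . . . .
Index 4: author = 3

Answer: cursor 3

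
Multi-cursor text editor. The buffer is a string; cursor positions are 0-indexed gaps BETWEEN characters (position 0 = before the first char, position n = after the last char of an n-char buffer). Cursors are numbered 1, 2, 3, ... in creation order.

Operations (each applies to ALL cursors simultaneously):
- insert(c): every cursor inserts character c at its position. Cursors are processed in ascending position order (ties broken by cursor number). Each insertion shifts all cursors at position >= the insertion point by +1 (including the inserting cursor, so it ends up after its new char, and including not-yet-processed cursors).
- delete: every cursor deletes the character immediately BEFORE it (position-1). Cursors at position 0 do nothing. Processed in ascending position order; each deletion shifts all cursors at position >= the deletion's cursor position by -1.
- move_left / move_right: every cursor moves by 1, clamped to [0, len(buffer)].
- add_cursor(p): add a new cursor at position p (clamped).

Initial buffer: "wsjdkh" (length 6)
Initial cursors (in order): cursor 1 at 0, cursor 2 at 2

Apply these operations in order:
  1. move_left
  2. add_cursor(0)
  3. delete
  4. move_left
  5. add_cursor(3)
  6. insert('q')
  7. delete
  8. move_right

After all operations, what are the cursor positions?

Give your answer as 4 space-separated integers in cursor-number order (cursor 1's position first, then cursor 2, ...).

After op 1 (move_left): buffer="wsjdkh" (len 6), cursors c1@0 c2@1, authorship ......
After op 2 (add_cursor(0)): buffer="wsjdkh" (len 6), cursors c1@0 c3@0 c2@1, authorship ......
After op 3 (delete): buffer="sjdkh" (len 5), cursors c1@0 c2@0 c3@0, authorship .....
After op 4 (move_left): buffer="sjdkh" (len 5), cursors c1@0 c2@0 c3@0, authorship .....
After op 5 (add_cursor(3)): buffer="sjdkh" (len 5), cursors c1@0 c2@0 c3@0 c4@3, authorship .....
After op 6 (insert('q')): buffer="qqqsjdqkh" (len 9), cursors c1@3 c2@3 c3@3 c4@7, authorship 123...4..
After op 7 (delete): buffer="sjdkh" (len 5), cursors c1@0 c2@0 c3@0 c4@3, authorship .....
After op 8 (move_right): buffer="sjdkh" (len 5), cursors c1@1 c2@1 c3@1 c4@4, authorship .....

Answer: 1 1 1 4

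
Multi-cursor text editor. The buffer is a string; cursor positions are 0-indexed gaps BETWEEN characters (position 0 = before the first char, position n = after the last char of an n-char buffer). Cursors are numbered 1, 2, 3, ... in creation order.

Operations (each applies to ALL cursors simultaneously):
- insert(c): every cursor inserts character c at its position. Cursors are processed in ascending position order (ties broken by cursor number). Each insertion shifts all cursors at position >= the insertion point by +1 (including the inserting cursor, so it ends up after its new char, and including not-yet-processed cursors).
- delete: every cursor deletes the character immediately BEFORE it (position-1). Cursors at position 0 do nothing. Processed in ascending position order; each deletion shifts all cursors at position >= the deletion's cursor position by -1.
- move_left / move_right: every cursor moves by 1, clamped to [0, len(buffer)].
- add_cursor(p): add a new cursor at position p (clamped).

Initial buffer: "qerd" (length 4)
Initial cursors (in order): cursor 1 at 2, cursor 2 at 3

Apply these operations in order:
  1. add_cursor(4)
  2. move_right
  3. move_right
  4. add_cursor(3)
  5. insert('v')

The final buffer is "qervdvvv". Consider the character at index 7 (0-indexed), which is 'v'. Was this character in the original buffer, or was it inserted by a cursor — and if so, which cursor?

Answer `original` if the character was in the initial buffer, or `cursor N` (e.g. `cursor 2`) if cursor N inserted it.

After op 1 (add_cursor(4)): buffer="qerd" (len 4), cursors c1@2 c2@3 c3@4, authorship ....
After op 2 (move_right): buffer="qerd" (len 4), cursors c1@3 c2@4 c3@4, authorship ....
After op 3 (move_right): buffer="qerd" (len 4), cursors c1@4 c2@4 c3@4, authorship ....
After op 4 (add_cursor(3)): buffer="qerd" (len 4), cursors c4@3 c1@4 c2@4 c3@4, authorship ....
After op 5 (insert('v')): buffer="qervdvvv" (len 8), cursors c4@4 c1@8 c2@8 c3@8, authorship ...4.123
Authorship (.=original, N=cursor N): . . . 4 . 1 2 3
Index 7: author = 3

Answer: cursor 3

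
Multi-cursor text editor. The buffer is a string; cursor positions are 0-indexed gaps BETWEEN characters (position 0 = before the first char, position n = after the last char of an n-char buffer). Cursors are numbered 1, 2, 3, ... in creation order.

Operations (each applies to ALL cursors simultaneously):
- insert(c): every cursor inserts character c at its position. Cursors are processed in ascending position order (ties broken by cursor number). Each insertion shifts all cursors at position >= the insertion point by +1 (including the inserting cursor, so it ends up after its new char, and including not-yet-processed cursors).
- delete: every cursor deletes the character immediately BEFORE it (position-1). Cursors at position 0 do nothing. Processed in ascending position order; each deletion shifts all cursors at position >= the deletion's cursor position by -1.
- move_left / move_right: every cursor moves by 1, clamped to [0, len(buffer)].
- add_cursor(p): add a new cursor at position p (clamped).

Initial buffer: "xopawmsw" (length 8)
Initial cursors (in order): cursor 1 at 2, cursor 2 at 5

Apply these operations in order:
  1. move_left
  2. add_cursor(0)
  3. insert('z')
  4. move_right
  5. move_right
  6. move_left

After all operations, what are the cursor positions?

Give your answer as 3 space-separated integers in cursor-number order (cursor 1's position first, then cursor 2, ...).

After op 1 (move_left): buffer="xopawmsw" (len 8), cursors c1@1 c2@4, authorship ........
After op 2 (add_cursor(0)): buffer="xopawmsw" (len 8), cursors c3@0 c1@1 c2@4, authorship ........
After op 3 (insert('z')): buffer="zxzopazwmsw" (len 11), cursors c3@1 c1@3 c2@7, authorship 3.1...2....
After op 4 (move_right): buffer="zxzopazwmsw" (len 11), cursors c3@2 c1@4 c2@8, authorship 3.1...2....
After op 5 (move_right): buffer="zxzopazwmsw" (len 11), cursors c3@3 c1@5 c2@9, authorship 3.1...2....
After op 6 (move_left): buffer="zxzopazwmsw" (len 11), cursors c3@2 c1@4 c2@8, authorship 3.1...2....

Answer: 4 8 2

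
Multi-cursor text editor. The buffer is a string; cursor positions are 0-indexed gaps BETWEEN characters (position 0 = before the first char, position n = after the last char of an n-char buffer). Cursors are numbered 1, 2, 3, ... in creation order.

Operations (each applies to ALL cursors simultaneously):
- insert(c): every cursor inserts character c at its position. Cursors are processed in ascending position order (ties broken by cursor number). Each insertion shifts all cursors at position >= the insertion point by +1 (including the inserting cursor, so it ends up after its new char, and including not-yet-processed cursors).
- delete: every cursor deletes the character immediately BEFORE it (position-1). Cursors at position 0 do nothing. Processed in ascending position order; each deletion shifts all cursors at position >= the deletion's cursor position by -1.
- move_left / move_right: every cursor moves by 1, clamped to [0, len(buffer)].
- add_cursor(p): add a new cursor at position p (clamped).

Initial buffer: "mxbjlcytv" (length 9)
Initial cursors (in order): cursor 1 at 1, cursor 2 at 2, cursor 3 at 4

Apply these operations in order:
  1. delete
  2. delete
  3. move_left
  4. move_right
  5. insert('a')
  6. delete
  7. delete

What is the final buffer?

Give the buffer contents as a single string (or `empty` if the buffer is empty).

Answer: cytv

Derivation:
After op 1 (delete): buffer="blcytv" (len 6), cursors c1@0 c2@0 c3@1, authorship ......
After op 2 (delete): buffer="lcytv" (len 5), cursors c1@0 c2@0 c3@0, authorship .....
After op 3 (move_left): buffer="lcytv" (len 5), cursors c1@0 c2@0 c3@0, authorship .....
After op 4 (move_right): buffer="lcytv" (len 5), cursors c1@1 c2@1 c3@1, authorship .....
After op 5 (insert('a')): buffer="laaacytv" (len 8), cursors c1@4 c2@4 c3@4, authorship .123....
After op 6 (delete): buffer="lcytv" (len 5), cursors c1@1 c2@1 c3@1, authorship .....
After op 7 (delete): buffer="cytv" (len 4), cursors c1@0 c2@0 c3@0, authorship ....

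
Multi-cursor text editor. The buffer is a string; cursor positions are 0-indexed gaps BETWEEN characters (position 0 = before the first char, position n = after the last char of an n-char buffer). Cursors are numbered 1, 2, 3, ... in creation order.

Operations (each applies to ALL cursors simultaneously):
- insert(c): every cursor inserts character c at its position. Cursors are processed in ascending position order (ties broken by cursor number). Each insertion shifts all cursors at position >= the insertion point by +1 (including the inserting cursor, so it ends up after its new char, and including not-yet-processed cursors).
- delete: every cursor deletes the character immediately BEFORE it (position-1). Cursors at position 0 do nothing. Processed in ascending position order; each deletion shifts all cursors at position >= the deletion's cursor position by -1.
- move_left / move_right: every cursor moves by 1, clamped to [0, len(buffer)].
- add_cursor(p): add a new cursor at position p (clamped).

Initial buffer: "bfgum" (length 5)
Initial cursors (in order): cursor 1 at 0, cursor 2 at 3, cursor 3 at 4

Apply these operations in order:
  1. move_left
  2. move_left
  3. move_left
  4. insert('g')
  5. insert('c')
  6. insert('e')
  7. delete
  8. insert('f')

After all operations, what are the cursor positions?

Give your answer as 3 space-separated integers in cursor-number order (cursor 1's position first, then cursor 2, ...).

After op 1 (move_left): buffer="bfgum" (len 5), cursors c1@0 c2@2 c3@3, authorship .....
After op 2 (move_left): buffer="bfgum" (len 5), cursors c1@0 c2@1 c3@2, authorship .....
After op 3 (move_left): buffer="bfgum" (len 5), cursors c1@0 c2@0 c3@1, authorship .....
After op 4 (insert('g')): buffer="ggbgfgum" (len 8), cursors c1@2 c2@2 c3@4, authorship 12.3....
After op 5 (insert('c')): buffer="ggccbgcfgum" (len 11), cursors c1@4 c2@4 c3@7, authorship 1212.33....
After op 6 (insert('e')): buffer="ggcceebgcefgum" (len 14), cursors c1@6 c2@6 c3@10, authorship 121212.333....
After op 7 (delete): buffer="ggccbgcfgum" (len 11), cursors c1@4 c2@4 c3@7, authorship 1212.33....
After op 8 (insert('f')): buffer="ggccffbgcffgum" (len 14), cursors c1@6 c2@6 c3@10, authorship 121212.333....

Answer: 6 6 10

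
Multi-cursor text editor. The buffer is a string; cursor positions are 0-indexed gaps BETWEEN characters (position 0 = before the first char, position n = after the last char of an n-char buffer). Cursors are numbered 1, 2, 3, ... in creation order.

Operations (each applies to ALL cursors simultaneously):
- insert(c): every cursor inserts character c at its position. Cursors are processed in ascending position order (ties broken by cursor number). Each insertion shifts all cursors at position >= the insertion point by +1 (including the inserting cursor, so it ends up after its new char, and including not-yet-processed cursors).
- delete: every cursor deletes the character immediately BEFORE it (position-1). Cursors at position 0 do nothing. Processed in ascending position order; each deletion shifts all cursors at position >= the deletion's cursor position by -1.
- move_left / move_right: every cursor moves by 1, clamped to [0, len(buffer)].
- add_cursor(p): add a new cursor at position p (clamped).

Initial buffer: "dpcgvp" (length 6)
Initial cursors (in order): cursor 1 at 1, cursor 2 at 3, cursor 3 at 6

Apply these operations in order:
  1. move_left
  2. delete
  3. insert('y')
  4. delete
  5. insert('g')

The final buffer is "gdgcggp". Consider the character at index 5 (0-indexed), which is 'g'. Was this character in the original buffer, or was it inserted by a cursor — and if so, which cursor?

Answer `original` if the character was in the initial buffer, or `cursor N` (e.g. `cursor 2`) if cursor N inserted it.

After op 1 (move_left): buffer="dpcgvp" (len 6), cursors c1@0 c2@2 c3@5, authorship ......
After op 2 (delete): buffer="dcgp" (len 4), cursors c1@0 c2@1 c3@3, authorship ....
After op 3 (insert('y')): buffer="ydycgyp" (len 7), cursors c1@1 c2@3 c3@6, authorship 1.2..3.
After op 4 (delete): buffer="dcgp" (len 4), cursors c1@0 c2@1 c3@3, authorship ....
After op 5 (insert('g')): buffer="gdgcggp" (len 7), cursors c1@1 c2@3 c3@6, authorship 1.2..3.
Authorship (.=original, N=cursor N): 1 . 2 . . 3 .
Index 5: author = 3

Answer: cursor 3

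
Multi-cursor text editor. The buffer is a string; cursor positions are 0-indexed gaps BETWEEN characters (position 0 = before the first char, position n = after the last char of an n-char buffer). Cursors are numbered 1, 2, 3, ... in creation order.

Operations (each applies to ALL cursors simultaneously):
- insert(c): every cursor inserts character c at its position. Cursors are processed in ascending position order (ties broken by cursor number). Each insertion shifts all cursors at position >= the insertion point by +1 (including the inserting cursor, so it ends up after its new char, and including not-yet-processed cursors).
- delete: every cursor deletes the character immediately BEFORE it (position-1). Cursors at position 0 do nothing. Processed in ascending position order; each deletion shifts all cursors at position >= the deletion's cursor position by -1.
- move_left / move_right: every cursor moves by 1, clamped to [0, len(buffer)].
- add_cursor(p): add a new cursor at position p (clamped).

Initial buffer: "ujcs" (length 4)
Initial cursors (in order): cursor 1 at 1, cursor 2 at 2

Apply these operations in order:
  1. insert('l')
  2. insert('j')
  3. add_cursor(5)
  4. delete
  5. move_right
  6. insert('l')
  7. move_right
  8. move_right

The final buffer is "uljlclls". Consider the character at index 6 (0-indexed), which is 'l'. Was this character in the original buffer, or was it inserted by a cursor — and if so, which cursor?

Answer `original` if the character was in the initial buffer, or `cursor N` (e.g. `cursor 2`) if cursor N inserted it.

After op 1 (insert('l')): buffer="uljlcs" (len 6), cursors c1@2 c2@4, authorship .1.2..
After op 2 (insert('j')): buffer="uljjljcs" (len 8), cursors c1@3 c2@6, authorship .11.22..
After op 3 (add_cursor(5)): buffer="uljjljcs" (len 8), cursors c1@3 c3@5 c2@6, authorship .11.22..
After op 4 (delete): buffer="uljcs" (len 5), cursors c1@2 c2@3 c3@3, authorship .1...
After op 5 (move_right): buffer="uljcs" (len 5), cursors c1@3 c2@4 c3@4, authorship .1...
After op 6 (insert('l')): buffer="uljlclls" (len 8), cursors c1@4 c2@7 c3@7, authorship .1.1.23.
After op 7 (move_right): buffer="uljlclls" (len 8), cursors c1@5 c2@8 c3@8, authorship .1.1.23.
After op 8 (move_right): buffer="uljlclls" (len 8), cursors c1@6 c2@8 c3@8, authorship .1.1.23.
Authorship (.=original, N=cursor N): . 1 . 1 . 2 3 .
Index 6: author = 3

Answer: cursor 3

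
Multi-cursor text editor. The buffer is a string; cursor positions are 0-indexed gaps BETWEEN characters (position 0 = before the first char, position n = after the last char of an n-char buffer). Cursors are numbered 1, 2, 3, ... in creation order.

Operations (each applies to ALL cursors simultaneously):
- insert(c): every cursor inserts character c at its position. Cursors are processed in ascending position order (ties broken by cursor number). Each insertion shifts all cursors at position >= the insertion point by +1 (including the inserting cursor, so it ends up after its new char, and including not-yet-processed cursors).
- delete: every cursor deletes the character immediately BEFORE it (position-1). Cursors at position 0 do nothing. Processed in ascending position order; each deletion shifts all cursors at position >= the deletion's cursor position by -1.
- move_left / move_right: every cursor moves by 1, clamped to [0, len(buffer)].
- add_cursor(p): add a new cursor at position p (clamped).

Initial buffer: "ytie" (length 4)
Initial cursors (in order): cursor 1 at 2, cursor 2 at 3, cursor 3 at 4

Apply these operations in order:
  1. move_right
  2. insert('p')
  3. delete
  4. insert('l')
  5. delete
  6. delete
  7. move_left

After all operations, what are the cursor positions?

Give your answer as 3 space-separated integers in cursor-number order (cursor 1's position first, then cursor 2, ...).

Answer: 0 0 0

Derivation:
After op 1 (move_right): buffer="ytie" (len 4), cursors c1@3 c2@4 c3@4, authorship ....
After op 2 (insert('p')): buffer="ytipepp" (len 7), cursors c1@4 c2@7 c3@7, authorship ...1.23
After op 3 (delete): buffer="ytie" (len 4), cursors c1@3 c2@4 c3@4, authorship ....
After op 4 (insert('l')): buffer="ytilell" (len 7), cursors c1@4 c2@7 c3@7, authorship ...1.23
After op 5 (delete): buffer="ytie" (len 4), cursors c1@3 c2@4 c3@4, authorship ....
After op 6 (delete): buffer="y" (len 1), cursors c1@1 c2@1 c3@1, authorship .
After op 7 (move_left): buffer="y" (len 1), cursors c1@0 c2@0 c3@0, authorship .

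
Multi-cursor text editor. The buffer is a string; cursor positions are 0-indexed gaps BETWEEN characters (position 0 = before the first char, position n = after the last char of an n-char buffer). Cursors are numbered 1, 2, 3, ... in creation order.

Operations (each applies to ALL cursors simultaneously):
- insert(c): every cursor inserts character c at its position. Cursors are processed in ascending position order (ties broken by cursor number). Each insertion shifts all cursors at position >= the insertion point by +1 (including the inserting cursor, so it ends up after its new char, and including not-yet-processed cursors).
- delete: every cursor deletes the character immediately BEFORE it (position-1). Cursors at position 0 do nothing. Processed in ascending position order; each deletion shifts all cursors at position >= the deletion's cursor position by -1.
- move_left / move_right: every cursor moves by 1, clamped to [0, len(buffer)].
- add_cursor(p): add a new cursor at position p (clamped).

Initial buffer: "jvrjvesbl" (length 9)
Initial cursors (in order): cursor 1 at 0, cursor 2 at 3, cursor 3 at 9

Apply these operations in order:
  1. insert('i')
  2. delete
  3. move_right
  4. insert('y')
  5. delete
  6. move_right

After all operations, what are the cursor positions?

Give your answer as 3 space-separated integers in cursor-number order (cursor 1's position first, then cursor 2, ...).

Answer: 2 5 9

Derivation:
After op 1 (insert('i')): buffer="ijvrijvesbli" (len 12), cursors c1@1 c2@5 c3@12, authorship 1...2......3
After op 2 (delete): buffer="jvrjvesbl" (len 9), cursors c1@0 c2@3 c3@9, authorship .........
After op 3 (move_right): buffer="jvrjvesbl" (len 9), cursors c1@1 c2@4 c3@9, authorship .........
After op 4 (insert('y')): buffer="jyvrjyvesbly" (len 12), cursors c1@2 c2@6 c3@12, authorship .1...2.....3
After op 5 (delete): buffer="jvrjvesbl" (len 9), cursors c1@1 c2@4 c3@9, authorship .........
After op 6 (move_right): buffer="jvrjvesbl" (len 9), cursors c1@2 c2@5 c3@9, authorship .........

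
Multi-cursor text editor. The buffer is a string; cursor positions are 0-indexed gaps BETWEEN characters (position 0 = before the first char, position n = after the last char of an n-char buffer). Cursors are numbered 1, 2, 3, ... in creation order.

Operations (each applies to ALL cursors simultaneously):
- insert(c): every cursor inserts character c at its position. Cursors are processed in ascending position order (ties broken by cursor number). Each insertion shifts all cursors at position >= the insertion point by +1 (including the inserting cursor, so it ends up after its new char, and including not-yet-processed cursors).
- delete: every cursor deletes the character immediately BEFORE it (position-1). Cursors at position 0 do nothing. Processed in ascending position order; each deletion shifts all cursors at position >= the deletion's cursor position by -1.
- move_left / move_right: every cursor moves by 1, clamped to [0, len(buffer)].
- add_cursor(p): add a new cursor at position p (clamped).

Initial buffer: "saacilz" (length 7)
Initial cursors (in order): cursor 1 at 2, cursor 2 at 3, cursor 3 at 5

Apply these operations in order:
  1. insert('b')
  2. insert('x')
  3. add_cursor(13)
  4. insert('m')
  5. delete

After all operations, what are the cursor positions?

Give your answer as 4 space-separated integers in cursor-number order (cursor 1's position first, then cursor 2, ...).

Answer: 4 7 11 13

Derivation:
After op 1 (insert('b')): buffer="sababciblz" (len 10), cursors c1@3 c2@5 c3@8, authorship ..1.2..3..
After op 2 (insert('x')): buffer="sabxabxcibxlz" (len 13), cursors c1@4 c2@7 c3@11, authorship ..11.22..33..
After op 3 (add_cursor(13)): buffer="sabxabxcibxlz" (len 13), cursors c1@4 c2@7 c3@11 c4@13, authorship ..11.22..33..
After op 4 (insert('m')): buffer="sabxmabxmcibxmlzm" (len 17), cursors c1@5 c2@9 c3@14 c4@17, authorship ..111.222..333..4
After op 5 (delete): buffer="sabxabxcibxlz" (len 13), cursors c1@4 c2@7 c3@11 c4@13, authorship ..11.22..33..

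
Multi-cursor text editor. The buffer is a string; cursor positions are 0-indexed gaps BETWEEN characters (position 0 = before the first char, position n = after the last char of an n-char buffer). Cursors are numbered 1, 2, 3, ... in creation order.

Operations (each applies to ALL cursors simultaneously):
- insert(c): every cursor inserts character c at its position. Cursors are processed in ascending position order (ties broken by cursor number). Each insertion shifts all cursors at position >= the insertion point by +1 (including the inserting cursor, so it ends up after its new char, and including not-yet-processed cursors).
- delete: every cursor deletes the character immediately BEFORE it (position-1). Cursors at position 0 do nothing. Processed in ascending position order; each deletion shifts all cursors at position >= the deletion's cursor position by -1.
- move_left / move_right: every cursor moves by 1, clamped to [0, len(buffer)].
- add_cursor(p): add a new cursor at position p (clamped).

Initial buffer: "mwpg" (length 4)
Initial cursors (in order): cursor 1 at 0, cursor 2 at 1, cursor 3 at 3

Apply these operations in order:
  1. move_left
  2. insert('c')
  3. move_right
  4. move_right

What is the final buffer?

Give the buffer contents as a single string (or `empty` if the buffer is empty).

After op 1 (move_left): buffer="mwpg" (len 4), cursors c1@0 c2@0 c3@2, authorship ....
After op 2 (insert('c')): buffer="ccmwcpg" (len 7), cursors c1@2 c2@2 c3@5, authorship 12..3..
After op 3 (move_right): buffer="ccmwcpg" (len 7), cursors c1@3 c2@3 c3@6, authorship 12..3..
After op 4 (move_right): buffer="ccmwcpg" (len 7), cursors c1@4 c2@4 c3@7, authorship 12..3..

Answer: ccmwcpg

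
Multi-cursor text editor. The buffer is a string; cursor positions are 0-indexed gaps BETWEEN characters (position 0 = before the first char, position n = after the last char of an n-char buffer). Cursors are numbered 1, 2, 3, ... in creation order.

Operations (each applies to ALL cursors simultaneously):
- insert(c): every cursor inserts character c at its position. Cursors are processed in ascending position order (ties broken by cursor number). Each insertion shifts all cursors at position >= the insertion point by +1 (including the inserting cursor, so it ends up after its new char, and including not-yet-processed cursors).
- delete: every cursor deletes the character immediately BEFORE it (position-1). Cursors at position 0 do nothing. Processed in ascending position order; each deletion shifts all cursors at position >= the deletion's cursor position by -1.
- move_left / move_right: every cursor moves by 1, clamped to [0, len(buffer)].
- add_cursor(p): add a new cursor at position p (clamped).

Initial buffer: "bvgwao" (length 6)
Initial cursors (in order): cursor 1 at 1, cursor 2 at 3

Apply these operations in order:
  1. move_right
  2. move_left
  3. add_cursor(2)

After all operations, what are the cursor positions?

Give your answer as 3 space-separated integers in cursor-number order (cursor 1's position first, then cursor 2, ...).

Answer: 1 3 2

Derivation:
After op 1 (move_right): buffer="bvgwao" (len 6), cursors c1@2 c2@4, authorship ......
After op 2 (move_left): buffer="bvgwao" (len 6), cursors c1@1 c2@3, authorship ......
After op 3 (add_cursor(2)): buffer="bvgwao" (len 6), cursors c1@1 c3@2 c2@3, authorship ......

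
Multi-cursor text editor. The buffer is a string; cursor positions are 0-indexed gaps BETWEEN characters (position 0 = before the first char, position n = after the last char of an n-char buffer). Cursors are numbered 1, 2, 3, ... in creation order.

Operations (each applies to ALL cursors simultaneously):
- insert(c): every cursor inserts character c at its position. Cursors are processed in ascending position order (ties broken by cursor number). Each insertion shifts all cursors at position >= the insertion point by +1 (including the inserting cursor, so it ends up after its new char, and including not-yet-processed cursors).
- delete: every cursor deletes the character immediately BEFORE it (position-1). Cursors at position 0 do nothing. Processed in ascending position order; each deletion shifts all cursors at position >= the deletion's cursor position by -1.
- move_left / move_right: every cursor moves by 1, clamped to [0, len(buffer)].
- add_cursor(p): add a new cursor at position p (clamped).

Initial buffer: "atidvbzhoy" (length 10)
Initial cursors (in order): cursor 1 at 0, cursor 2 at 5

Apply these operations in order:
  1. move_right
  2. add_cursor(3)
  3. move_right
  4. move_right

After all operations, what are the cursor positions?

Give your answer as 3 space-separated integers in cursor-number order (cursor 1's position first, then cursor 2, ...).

Answer: 3 8 5

Derivation:
After op 1 (move_right): buffer="atidvbzhoy" (len 10), cursors c1@1 c2@6, authorship ..........
After op 2 (add_cursor(3)): buffer="atidvbzhoy" (len 10), cursors c1@1 c3@3 c2@6, authorship ..........
After op 3 (move_right): buffer="atidvbzhoy" (len 10), cursors c1@2 c3@4 c2@7, authorship ..........
After op 4 (move_right): buffer="atidvbzhoy" (len 10), cursors c1@3 c3@5 c2@8, authorship ..........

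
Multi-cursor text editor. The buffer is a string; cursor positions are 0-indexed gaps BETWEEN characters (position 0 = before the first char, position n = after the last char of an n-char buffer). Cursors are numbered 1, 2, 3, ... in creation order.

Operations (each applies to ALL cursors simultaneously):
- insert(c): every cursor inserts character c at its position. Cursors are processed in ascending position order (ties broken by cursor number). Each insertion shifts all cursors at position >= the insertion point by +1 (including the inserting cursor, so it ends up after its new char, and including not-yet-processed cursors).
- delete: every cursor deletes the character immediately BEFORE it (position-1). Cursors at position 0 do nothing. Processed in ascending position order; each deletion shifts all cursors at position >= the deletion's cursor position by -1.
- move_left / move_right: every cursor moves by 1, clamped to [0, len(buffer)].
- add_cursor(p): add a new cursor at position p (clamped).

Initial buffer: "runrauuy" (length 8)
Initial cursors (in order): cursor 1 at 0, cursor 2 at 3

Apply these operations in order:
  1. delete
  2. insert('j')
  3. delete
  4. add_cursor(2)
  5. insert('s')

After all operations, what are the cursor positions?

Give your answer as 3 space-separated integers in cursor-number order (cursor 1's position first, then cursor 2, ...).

After op 1 (delete): buffer="rurauuy" (len 7), cursors c1@0 c2@2, authorship .......
After op 2 (insert('j')): buffer="jrujrauuy" (len 9), cursors c1@1 c2@4, authorship 1..2.....
After op 3 (delete): buffer="rurauuy" (len 7), cursors c1@0 c2@2, authorship .......
After op 4 (add_cursor(2)): buffer="rurauuy" (len 7), cursors c1@0 c2@2 c3@2, authorship .......
After op 5 (insert('s')): buffer="srussrauuy" (len 10), cursors c1@1 c2@5 c3@5, authorship 1..23.....

Answer: 1 5 5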